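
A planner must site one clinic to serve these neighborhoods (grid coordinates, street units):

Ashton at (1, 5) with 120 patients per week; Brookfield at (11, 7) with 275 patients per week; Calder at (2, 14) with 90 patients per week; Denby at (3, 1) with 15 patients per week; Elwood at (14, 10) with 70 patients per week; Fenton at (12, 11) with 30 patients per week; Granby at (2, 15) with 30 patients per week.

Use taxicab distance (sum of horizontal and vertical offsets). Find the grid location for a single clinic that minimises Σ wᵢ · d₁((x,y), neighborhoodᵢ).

(11, 7)

Manhattan distance separates: Σwᵢ(|x−xᵢ|+|y−yᵢ|) = Σwᵢ|x−xᵢ| + Σwᵢ|y−yᵢ|, so x and y are optimised independently as 1-D weighted medians.
Total weight W = 630; half = 315.
x-coordinate, sorted with cumulative weight:
  x=1 (Ashton, w=120) cum 120
  x=2 (Calder, w=90) cum 210
  x=2 (Granby, w=30) cum 240
  x=3 (Denby, w=15) cum 255
  x=11 (Brookfield, w=275) cum 530  ← median
  x=12 (Fenton, w=30) cum 560
  x=14 (Elwood, w=70) cum 630
⇒ x* = 11
y-coordinate, sorted with cumulative weight:
  y=1 (Denby, w=15) cum 15
  y=5 (Ashton, w=120) cum 135
  y=7 (Brookfield, w=275) cum 410  ← median
  y=10 (Elwood, w=70) cum 480
  y=11 (Fenton, w=30) cum 510
  y=14 (Calder, w=90) cum 600
  y=15 (Granby, w=30) cum 630
⇒ y* = 7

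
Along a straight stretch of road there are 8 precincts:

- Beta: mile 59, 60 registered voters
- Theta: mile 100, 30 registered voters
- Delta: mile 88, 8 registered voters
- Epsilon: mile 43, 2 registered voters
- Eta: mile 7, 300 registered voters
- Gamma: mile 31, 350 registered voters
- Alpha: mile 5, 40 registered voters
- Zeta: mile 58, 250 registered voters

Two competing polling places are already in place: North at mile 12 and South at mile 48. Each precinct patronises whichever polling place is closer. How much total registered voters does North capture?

The indifferent point is the midpoint (12+48)/2 = 30; precincts left of it (closer to North at 12) go to North, those right go to South.
  Alpha at 5 (w=40) → North
  Eta at 7 (w=300) → North
  Gamma at 31 (w=350) → South
  Epsilon at 43 (w=2) → South
  Zeta at 58 (w=250) → South
  Beta at 59 (w=60) → South
  Delta at 88 (w=8) → South
  Theta at 100 (w=30) → South
North captures 340; South captures 700.

340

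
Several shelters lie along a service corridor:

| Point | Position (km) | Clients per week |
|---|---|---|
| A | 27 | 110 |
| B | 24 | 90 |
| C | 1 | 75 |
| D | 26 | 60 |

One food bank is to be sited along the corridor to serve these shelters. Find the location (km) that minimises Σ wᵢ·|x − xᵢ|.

For a sum of weighted absolute distances on a line, the optimum is the weighted median (not the mean). Total weight W = 335; half-weight = 167.5.
Sort by position and accumulate weight:
  km 1 (C, w=75) → cum 75
  km 24 (B, w=90) → cum 165
  km 26 (D, w=60) → cum 225  ≥ 167.5 → median here
  km 27 (A, w=110) → cum 335
Optimal location: km 26.

x = 26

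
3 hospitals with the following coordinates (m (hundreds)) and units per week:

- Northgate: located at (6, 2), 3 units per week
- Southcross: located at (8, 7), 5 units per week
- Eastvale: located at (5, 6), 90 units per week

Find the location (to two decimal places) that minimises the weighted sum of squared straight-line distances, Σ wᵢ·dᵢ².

The minimiser of Σwᵢ‖p−pᵢ‖² is the weighted centroid p* = (Σwᵢpᵢ)/(Σwᵢ).
Σwᵢ = 98.
Σwᵢxᵢ = 3·6 + 5·8 + 90·5 = 508.
Σwᵢyᵢ = 3·2 + 5·7 + 90·6 = 581.
x* = 508/98 = 5.18, y* = 581/98 = 5.93.

(5.18, 5.93)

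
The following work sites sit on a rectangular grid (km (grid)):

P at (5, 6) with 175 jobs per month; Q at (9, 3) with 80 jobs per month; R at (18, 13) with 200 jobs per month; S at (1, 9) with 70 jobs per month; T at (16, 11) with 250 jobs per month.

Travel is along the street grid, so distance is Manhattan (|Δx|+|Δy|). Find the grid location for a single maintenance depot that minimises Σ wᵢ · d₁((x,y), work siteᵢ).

(16, 11)

Manhattan distance separates: Σwᵢ(|x−xᵢ|+|y−yᵢ|) = Σwᵢ|x−xᵢ| + Σwᵢ|y−yᵢ|, so x and y are optimised independently as 1-D weighted medians.
Total weight W = 775; half = 387.5.
x-coordinate, sorted with cumulative weight:
  x=1 (S, w=70) cum 70
  x=5 (P, w=175) cum 245
  x=9 (Q, w=80) cum 325
  x=16 (T, w=250) cum 575  ← median
  x=18 (R, w=200) cum 775
⇒ x* = 16
y-coordinate, sorted with cumulative weight:
  y=3 (Q, w=80) cum 80
  y=6 (P, w=175) cum 255
  y=9 (S, w=70) cum 325
  y=11 (T, w=250) cum 575  ← median
  y=13 (R, w=200) cum 775
⇒ y* = 11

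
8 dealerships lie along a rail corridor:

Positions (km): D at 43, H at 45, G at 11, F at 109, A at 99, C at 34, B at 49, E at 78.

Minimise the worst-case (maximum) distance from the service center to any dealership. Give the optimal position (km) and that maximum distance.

The 1-center on a line is the midpoint of the two extreme points: leftmost at 11, rightmost at 109.
Optimal location = (11 + 109)/2 = 60; maximum distance = (109 − 11)/2 = 49.

location 60, max distance 49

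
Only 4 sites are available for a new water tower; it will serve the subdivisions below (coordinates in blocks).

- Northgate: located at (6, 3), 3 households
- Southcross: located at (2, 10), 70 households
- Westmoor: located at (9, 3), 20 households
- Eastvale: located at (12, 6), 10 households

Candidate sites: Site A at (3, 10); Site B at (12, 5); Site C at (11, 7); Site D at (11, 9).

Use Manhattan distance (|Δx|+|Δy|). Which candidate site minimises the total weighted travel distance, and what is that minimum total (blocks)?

Total weighted distance at each candidate:
  Site A (3, 10): total = 490
  Site B (12, 5): total = 1184
  Site C (11, 7): total = 1007
  Site D (11, 9): total = 933
Minimum is at Site A with total 490 blocks.

Site A, total 490 blocks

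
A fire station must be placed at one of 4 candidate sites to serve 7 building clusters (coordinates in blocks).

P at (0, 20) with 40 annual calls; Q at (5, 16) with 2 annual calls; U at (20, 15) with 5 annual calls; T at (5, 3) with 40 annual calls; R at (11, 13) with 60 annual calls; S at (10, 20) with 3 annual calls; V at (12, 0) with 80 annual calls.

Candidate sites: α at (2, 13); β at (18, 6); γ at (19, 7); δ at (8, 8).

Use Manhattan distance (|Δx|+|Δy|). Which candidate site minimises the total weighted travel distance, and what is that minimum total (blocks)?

Total weighted distance at each candidate:
  α (2, 13): total = 3417
  β (18, 6): total = 3887
  γ (19, 7): total = 4117
  δ (8, 8): total = 2719
Minimum is at δ with total 2719 blocks.

δ, total 2719 blocks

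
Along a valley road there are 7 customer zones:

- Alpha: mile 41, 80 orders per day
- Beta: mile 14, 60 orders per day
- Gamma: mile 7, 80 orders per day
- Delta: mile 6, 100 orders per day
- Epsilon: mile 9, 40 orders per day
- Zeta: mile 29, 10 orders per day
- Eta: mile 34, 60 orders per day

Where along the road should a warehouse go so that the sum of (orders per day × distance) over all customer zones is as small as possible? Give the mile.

For a sum of weighted absolute distances on a line, the optimum is the weighted median (not the mean). Total weight W = 430; half-weight = 215.
Sort by position and accumulate weight:
  mile 6 (Delta, w=100) → cum 100
  mile 7 (Gamma, w=80) → cum 180
  mile 9 (Epsilon, w=40) → cum 220  ≥ 215 → median here
  mile 14 (Beta, w=60) → cum 280
  mile 29 (Zeta, w=10) → cum 290
  mile 34 (Eta, w=60) → cum 350
  mile 41 (Alpha, w=80) → cum 430
Optimal location: mile 9.

x = 9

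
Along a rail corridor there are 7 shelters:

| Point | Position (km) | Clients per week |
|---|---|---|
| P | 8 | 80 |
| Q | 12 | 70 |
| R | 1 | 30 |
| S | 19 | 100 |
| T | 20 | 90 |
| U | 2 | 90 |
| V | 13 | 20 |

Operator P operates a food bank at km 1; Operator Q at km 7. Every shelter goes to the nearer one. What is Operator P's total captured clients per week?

The indifferent point is the midpoint (1+7)/2 = 4; shelters left of it (closer to Operator P at 1) go to Operator P, those right go to Operator Q.
  R at 1 (w=30) → Operator P
  U at 2 (w=90) → Operator P
  P at 8 (w=80) → Operator Q
  Q at 12 (w=70) → Operator Q
  V at 13 (w=20) → Operator Q
  S at 19 (w=100) → Operator Q
  T at 20 (w=90) → Operator Q
Operator P captures 120; Operator Q captures 360.

120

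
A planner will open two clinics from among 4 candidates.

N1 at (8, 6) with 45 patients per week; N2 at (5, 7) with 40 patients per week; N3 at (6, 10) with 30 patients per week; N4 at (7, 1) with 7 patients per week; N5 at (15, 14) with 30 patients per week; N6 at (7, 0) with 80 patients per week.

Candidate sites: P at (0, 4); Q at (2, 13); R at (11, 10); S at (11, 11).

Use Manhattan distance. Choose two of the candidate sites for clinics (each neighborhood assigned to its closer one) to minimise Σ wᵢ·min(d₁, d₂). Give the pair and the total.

{P, R}, total 1975

Evaluate every pair (each demand assigned to the nearer of the two):
  {P, R}: total = 1975
  {P, S}: total = 2020
  {R, S}: total = 2246
  {Q, R}: total = 2276
  {P, Q}: total = 2350
  {Q, S}: total = 2408
Best pair: {P, R} with total 1975.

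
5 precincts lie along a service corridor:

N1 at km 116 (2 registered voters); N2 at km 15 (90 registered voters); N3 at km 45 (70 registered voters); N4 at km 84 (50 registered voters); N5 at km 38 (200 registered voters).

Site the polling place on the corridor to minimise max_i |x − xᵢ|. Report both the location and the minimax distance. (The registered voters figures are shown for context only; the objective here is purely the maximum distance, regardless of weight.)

location 65.5, max distance 50.5

The 1-center on a line is the midpoint of the two extreme points: leftmost at 15, rightmost at 116.
Optimal location = (15 + 116)/2 = 65.5; maximum distance = (116 − 15)/2 = 50.5.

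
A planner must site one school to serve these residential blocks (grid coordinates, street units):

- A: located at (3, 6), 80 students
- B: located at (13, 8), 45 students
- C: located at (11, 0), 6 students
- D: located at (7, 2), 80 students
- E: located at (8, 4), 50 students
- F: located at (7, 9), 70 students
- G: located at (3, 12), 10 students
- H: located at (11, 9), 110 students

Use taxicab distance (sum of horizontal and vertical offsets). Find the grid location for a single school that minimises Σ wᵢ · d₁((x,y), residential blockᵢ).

(7, 8)

Manhattan distance separates: Σwᵢ(|x−xᵢ|+|y−yᵢ|) = Σwᵢ|x−xᵢ| + Σwᵢ|y−yᵢ|, so x and y are optimised independently as 1-D weighted medians.
Total weight W = 451; half = 225.5.
x-coordinate, sorted with cumulative weight:
  x=3 (A, w=80) cum 80
  x=3 (G, w=10) cum 90
  x=7 (D, w=80) cum 170
  x=7 (F, w=70) cum 240  ← median
  x=8 (E, w=50) cum 290
  x=11 (C, w=6) cum 296
  x=11 (H, w=110) cum 406
  x=13 (B, w=45) cum 451
⇒ x* = 7
y-coordinate, sorted with cumulative weight:
  y=0 (C, w=6) cum 6
  y=2 (D, w=80) cum 86
  y=4 (E, w=50) cum 136
  y=6 (A, w=80) cum 216
  y=8 (B, w=45) cum 261  ← median
  y=9 (F, w=70) cum 331
  y=9 (H, w=110) cum 441
  y=12 (G, w=10) cum 451
⇒ y* = 8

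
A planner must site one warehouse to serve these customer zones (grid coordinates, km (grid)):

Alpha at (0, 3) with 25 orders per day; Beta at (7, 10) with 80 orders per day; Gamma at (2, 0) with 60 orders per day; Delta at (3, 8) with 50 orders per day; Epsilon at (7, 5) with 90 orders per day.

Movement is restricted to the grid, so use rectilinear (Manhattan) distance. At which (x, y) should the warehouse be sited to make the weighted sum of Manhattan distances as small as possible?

Manhattan distance separates: Σwᵢ(|x−xᵢ|+|y−yᵢ|) = Σwᵢ|x−xᵢ| + Σwᵢ|y−yᵢ|, so x and y are optimised independently as 1-D weighted medians.
Total weight W = 305; half = 152.5.
x-coordinate, sorted with cumulative weight:
  x=0 (Alpha, w=25) cum 25
  x=2 (Gamma, w=60) cum 85
  x=3 (Delta, w=50) cum 135
  x=7 (Beta, w=80) cum 215  ← median
  x=7 (Epsilon, w=90) cum 305
⇒ x* = 7
y-coordinate, sorted with cumulative weight:
  y=0 (Gamma, w=60) cum 60
  y=3 (Alpha, w=25) cum 85
  y=5 (Epsilon, w=90) cum 175  ← median
  y=8 (Delta, w=50) cum 225
  y=10 (Beta, w=80) cum 305
⇒ y* = 5

(7, 5)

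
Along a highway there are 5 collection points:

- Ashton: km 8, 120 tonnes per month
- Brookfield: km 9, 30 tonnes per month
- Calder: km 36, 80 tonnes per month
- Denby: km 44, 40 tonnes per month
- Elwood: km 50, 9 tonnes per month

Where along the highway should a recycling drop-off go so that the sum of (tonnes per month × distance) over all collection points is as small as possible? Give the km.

x = 9

For a sum of weighted absolute distances on a line, the optimum is the weighted median (not the mean). Total weight W = 279; half-weight = 139.5.
Sort by position and accumulate weight:
  km 8 (Ashton, w=120) → cum 120
  km 9 (Brookfield, w=30) → cum 150  ≥ 139.5 → median here
  km 36 (Calder, w=80) → cum 230
  km 44 (Denby, w=40) → cum 270
  km 50 (Elwood, w=9) → cum 279
Optimal location: km 9.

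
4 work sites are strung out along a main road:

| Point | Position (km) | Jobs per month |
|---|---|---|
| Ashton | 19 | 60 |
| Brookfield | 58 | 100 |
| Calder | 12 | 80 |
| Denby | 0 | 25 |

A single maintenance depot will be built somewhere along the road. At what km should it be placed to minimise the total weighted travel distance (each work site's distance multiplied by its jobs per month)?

For a sum of weighted absolute distances on a line, the optimum is the weighted median (not the mean). Total weight W = 265; half-weight = 132.5.
Sort by position and accumulate weight:
  km 0 (Denby, w=25) → cum 25
  km 12 (Calder, w=80) → cum 105
  km 19 (Ashton, w=60) → cum 165  ≥ 132.5 → median here
  km 58 (Brookfield, w=100) → cum 265
Optimal location: km 19.

x = 19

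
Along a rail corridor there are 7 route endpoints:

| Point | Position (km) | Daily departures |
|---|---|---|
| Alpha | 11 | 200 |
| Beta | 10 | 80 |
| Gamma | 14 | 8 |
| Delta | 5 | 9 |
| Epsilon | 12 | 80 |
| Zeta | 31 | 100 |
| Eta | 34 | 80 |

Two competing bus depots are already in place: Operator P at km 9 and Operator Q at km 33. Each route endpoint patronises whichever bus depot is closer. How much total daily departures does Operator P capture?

The indifferent point is the midpoint (9+33)/2 = 21; route endpoints left of it (closer to Operator P at 9) go to Operator P, those right go to Operator Q.
  Delta at 5 (w=9) → Operator P
  Beta at 10 (w=80) → Operator P
  Alpha at 11 (w=200) → Operator P
  Epsilon at 12 (w=80) → Operator P
  Gamma at 14 (w=8) → Operator P
  Zeta at 31 (w=100) → Operator Q
  Eta at 34 (w=80) → Operator Q
Operator P captures 377; Operator Q captures 180.

377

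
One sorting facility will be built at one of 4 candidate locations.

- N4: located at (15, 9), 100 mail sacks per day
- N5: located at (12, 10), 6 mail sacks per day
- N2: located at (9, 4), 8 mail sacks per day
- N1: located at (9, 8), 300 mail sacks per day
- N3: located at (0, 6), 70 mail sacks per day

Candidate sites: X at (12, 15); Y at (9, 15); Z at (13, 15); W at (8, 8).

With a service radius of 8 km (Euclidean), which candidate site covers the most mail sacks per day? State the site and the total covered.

W, covering 414

Coverage radius r = 8 km; a point is covered iff (Δx)²+(Δy)² ≤ 8² = 64.
  X (12, 15): covers {N4, N5, N1} → 406
  Y (9, 15): covers {N5, N1} → 306
  Z (13, 15): covers {N4, N5} → 106
  W (8, 8): covers {N4, N5, N2, N1} → 414
Maximum coverage at W: 414 mail sacks per day.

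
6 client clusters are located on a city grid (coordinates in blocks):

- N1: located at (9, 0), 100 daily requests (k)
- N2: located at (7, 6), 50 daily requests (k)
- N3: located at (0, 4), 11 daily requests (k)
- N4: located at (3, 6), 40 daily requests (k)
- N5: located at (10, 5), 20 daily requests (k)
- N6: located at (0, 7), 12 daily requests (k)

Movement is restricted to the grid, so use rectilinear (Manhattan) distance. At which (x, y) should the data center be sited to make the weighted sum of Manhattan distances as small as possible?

Manhattan distance separates: Σwᵢ(|x−xᵢ|+|y−yᵢ|) = Σwᵢ|x−xᵢ| + Σwᵢ|y−yᵢ|, so x and y are optimised independently as 1-D weighted medians.
Total weight W = 233; half = 116.5.
x-coordinate, sorted with cumulative weight:
  x=0 (N3, w=11) cum 11
  x=0 (N6, w=12) cum 23
  x=3 (N4, w=40) cum 63
  x=7 (N2, w=50) cum 113
  x=9 (N1, w=100) cum 213  ← median
  x=10 (N5, w=20) cum 233
⇒ x* = 9
y-coordinate, sorted with cumulative weight:
  y=0 (N1, w=100) cum 100
  y=4 (N3, w=11) cum 111
  y=5 (N5, w=20) cum 131  ← median
  y=6 (N2, w=50) cum 181
  y=6 (N4, w=40) cum 221
  y=7 (N6, w=12) cum 233
⇒ y* = 5

(9, 5)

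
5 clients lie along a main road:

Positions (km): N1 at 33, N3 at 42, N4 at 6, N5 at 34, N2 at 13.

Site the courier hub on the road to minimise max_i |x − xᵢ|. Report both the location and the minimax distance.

location 24, max distance 18

The 1-center on a line is the midpoint of the two extreme points: leftmost at 6, rightmost at 42.
Optimal location = (6 + 42)/2 = 24; maximum distance = (42 − 6)/2 = 18.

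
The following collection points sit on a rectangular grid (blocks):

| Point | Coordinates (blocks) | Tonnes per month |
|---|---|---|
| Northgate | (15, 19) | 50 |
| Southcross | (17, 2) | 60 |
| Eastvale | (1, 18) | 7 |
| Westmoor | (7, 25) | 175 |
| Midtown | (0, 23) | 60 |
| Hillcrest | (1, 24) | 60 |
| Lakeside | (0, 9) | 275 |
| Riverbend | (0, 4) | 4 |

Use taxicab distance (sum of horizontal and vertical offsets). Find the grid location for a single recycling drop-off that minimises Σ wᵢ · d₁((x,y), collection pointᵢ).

Manhattan distance separates: Σwᵢ(|x−xᵢ|+|y−yᵢ|) = Σwᵢ|x−xᵢ| + Σwᵢ|y−yᵢ|, so x and y are optimised independently as 1-D weighted medians.
Total weight W = 691; half = 345.5.
x-coordinate, sorted with cumulative weight:
  x=0 (Midtown, w=60) cum 60
  x=0 (Lakeside, w=275) cum 335
  x=0 (Riverbend, w=4) cum 339
  x=1 (Eastvale, w=7) cum 346  ← median
  x=1 (Hillcrest, w=60) cum 406
  x=7 (Westmoor, w=175) cum 581
  x=15 (Northgate, w=50) cum 631
  x=17 (Southcross, w=60) cum 691
⇒ x* = 1
y-coordinate, sorted with cumulative weight:
  y=2 (Southcross, w=60) cum 60
  y=4 (Riverbend, w=4) cum 64
  y=9 (Lakeside, w=275) cum 339
  y=18 (Eastvale, w=7) cum 346  ← median
  y=19 (Northgate, w=50) cum 396
  y=23 (Midtown, w=60) cum 456
  y=24 (Hillcrest, w=60) cum 516
  y=25 (Westmoor, w=175) cum 691
⇒ y* = 18

(1, 18)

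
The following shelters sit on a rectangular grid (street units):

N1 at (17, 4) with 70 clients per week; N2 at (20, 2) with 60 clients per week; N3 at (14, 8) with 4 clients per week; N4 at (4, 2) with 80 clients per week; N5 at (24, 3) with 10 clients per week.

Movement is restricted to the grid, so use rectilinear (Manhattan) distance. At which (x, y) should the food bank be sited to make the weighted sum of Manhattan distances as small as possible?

(17, 2)

Manhattan distance separates: Σwᵢ(|x−xᵢ|+|y−yᵢ|) = Σwᵢ|x−xᵢ| + Σwᵢ|y−yᵢ|, so x and y are optimised independently as 1-D weighted medians.
Total weight W = 224; half = 112.
x-coordinate, sorted with cumulative weight:
  x=4 (N4, w=80) cum 80
  x=14 (N3, w=4) cum 84
  x=17 (N1, w=70) cum 154  ← median
  x=20 (N2, w=60) cum 214
  x=24 (N5, w=10) cum 224
⇒ x* = 17
y-coordinate, sorted with cumulative weight:
  y=2 (N2, w=60) cum 60
  y=2 (N4, w=80) cum 140  ← median
  y=3 (N5, w=10) cum 150
  y=4 (N1, w=70) cum 220
  y=8 (N3, w=4) cum 224
⇒ y* = 2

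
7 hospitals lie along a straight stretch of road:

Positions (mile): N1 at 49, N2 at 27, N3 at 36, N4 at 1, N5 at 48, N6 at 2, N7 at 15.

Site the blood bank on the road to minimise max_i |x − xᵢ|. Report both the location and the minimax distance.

The 1-center on a line is the midpoint of the two extreme points: leftmost at 1, rightmost at 49.
Optimal location = (1 + 49)/2 = 25; maximum distance = (49 − 1)/2 = 24.

location 25, max distance 24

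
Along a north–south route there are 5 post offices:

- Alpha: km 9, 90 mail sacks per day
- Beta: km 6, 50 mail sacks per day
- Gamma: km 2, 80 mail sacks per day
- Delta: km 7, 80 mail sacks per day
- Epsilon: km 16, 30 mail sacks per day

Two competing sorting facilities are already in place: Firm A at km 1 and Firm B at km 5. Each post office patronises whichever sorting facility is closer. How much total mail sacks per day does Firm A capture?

80

The indifferent point is the midpoint (1+5)/2 = 3; post offices left of it (closer to Firm A at 1) go to Firm A, those right go to Firm B.
  Gamma at 2 (w=80) → Firm A
  Beta at 6 (w=50) → Firm B
  Delta at 7 (w=80) → Firm B
  Alpha at 9 (w=90) → Firm B
  Epsilon at 16 (w=30) → Firm B
Firm A captures 80; Firm B captures 250.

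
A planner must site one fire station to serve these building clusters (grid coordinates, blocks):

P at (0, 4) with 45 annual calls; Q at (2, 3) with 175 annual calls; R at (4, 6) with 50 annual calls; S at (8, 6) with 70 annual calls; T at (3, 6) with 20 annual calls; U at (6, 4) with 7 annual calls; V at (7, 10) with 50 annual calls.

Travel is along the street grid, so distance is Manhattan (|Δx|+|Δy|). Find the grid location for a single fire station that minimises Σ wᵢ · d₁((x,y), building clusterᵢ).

Manhattan distance separates: Σwᵢ(|x−xᵢ|+|y−yᵢ|) = Σwᵢ|x−xᵢ| + Σwᵢ|y−yᵢ|, so x and y are optimised independently as 1-D weighted medians.
Total weight W = 417; half = 208.5.
x-coordinate, sorted with cumulative weight:
  x=0 (P, w=45) cum 45
  x=2 (Q, w=175) cum 220  ← median
  x=3 (T, w=20) cum 240
  x=4 (R, w=50) cum 290
  x=6 (U, w=7) cum 297
  x=7 (V, w=50) cum 347
  x=8 (S, w=70) cum 417
⇒ x* = 2
y-coordinate, sorted with cumulative weight:
  y=3 (Q, w=175) cum 175
  y=4 (P, w=45) cum 220  ← median
  y=4 (U, w=7) cum 227
  y=6 (R, w=50) cum 277
  y=6 (S, w=70) cum 347
  y=6 (T, w=20) cum 367
  y=10 (V, w=50) cum 417
⇒ y* = 4

(2, 4)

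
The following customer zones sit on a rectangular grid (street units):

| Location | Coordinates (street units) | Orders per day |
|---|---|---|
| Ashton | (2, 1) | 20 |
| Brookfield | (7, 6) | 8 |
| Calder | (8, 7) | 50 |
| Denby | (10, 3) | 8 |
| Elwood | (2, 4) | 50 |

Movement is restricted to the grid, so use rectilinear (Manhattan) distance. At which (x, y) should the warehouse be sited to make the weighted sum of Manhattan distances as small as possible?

(2, 4)

Manhattan distance separates: Σwᵢ(|x−xᵢ|+|y−yᵢ|) = Σwᵢ|x−xᵢ| + Σwᵢ|y−yᵢ|, so x and y are optimised independently as 1-D weighted medians.
Total weight W = 136; half = 68.
x-coordinate, sorted with cumulative weight:
  x=2 (Ashton, w=20) cum 20
  x=2 (Elwood, w=50) cum 70  ← median
  x=7 (Brookfield, w=8) cum 78
  x=8 (Calder, w=50) cum 128
  x=10 (Denby, w=8) cum 136
⇒ x* = 2
y-coordinate, sorted with cumulative weight:
  y=1 (Ashton, w=20) cum 20
  y=3 (Denby, w=8) cum 28
  y=4 (Elwood, w=50) cum 78  ← median
  y=6 (Brookfield, w=8) cum 86
  y=7 (Calder, w=50) cum 136
⇒ y* = 4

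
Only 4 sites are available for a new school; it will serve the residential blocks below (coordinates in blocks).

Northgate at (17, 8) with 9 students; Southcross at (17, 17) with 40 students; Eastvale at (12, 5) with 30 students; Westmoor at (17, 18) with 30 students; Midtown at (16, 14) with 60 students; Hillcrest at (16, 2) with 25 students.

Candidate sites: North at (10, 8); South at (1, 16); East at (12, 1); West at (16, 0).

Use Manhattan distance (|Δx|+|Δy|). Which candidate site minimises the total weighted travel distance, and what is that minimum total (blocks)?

Total weighted distance at each candidate:
  North (10, 8): total = 2383
  South (1, 16): total = 3841
  East (12, 1): total = 2873
  West (16, 0): total = 2531
Minimum is at North with total 2383 blocks.

North, total 2383 blocks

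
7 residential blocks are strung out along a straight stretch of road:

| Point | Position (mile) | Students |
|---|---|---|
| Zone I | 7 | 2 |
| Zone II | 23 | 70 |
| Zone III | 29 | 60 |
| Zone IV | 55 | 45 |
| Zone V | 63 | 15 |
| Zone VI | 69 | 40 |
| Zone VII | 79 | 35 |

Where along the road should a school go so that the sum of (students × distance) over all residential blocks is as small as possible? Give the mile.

x = 55

For a sum of weighted absolute distances on a line, the optimum is the weighted median (not the mean). Total weight W = 267; half-weight = 133.5.
Sort by position and accumulate weight:
  mile 7 (Zone I, w=2) → cum 2
  mile 23 (Zone II, w=70) → cum 72
  mile 29 (Zone III, w=60) → cum 132
  mile 55 (Zone IV, w=45) → cum 177  ≥ 133.5 → median here
  mile 63 (Zone V, w=15) → cum 192
  mile 69 (Zone VI, w=40) → cum 232
  mile 79 (Zone VII, w=35) → cum 267
Optimal location: mile 55.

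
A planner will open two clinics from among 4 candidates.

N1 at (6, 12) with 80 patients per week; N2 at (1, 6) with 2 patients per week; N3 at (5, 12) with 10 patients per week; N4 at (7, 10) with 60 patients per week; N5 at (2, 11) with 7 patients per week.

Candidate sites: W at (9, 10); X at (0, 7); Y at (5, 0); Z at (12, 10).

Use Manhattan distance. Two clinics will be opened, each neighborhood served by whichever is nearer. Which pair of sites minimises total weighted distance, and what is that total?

Evaluate every pair (each demand assigned to the nearer of the two):
  {W, X}: total = 626
  {W, Y}: total = 656
  {W, Z}: total = 660
  {X, Z}: total = 1076
  {Y, Z}: total = 1127
  {X, Y}: total = 1626
Best pair: {W, X} with total 626.

{W, X}, total 626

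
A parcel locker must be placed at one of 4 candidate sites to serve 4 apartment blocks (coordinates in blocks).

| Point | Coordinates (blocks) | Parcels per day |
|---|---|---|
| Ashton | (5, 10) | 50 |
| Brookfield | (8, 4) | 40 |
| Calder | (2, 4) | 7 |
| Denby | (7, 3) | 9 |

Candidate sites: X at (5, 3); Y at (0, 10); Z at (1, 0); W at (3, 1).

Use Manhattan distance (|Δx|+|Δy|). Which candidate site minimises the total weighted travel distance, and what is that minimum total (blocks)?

Total weighted distance at each candidate:
  X (5, 3): total = 556
  Y (0, 10): total = 992
  Z (1, 0): total = 1256
  W (3, 1): total = 952
Minimum is at X with total 556 blocks.

X, total 556 blocks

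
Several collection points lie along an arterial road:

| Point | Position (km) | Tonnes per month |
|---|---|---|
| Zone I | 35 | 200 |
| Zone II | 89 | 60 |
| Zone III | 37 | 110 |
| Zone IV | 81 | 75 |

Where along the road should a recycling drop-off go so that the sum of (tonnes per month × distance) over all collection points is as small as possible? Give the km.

x = 37

For a sum of weighted absolute distances on a line, the optimum is the weighted median (not the mean). Total weight W = 445; half-weight = 222.5.
Sort by position and accumulate weight:
  km 35 (Zone I, w=200) → cum 200
  km 37 (Zone III, w=110) → cum 310  ≥ 222.5 → median here
  km 81 (Zone IV, w=75) → cum 385
  km 89 (Zone II, w=60) → cum 445
Optimal location: km 37.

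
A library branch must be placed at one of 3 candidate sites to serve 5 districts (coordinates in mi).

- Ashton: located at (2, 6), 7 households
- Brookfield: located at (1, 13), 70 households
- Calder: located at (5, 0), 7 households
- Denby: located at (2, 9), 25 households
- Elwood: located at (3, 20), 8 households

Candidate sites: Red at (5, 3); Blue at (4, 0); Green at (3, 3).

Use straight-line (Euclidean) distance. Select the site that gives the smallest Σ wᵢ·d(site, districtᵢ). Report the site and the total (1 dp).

Green, total 1049.3 mi

Total weighted distance at each candidate:
  Red (5, 3): total = 1109.3
  Blue (4, 0): total = 1375.9
  Green (3, 3): total = 1049.3
Minimum is at Green with total 1049.3 mi.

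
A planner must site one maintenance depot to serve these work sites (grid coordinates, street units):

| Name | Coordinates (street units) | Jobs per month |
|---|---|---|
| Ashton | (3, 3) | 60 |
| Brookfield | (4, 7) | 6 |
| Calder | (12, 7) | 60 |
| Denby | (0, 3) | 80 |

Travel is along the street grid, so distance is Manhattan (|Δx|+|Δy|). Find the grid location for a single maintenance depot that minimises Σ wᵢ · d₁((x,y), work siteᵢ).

(3, 3)

Manhattan distance separates: Σwᵢ(|x−xᵢ|+|y−yᵢ|) = Σwᵢ|x−xᵢ| + Σwᵢ|y−yᵢ|, so x and y are optimised independently as 1-D weighted medians.
Total weight W = 206; half = 103.
x-coordinate, sorted with cumulative weight:
  x=0 (Denby, w=80) cum 80
  x=3 (Ashton, w=60) cum 140  ← median
  x=4 (Brookfield, w=6) cum 146
  x=12 (Calder, w=60) cum 206
⇒ x* = 3
y-coordinate, sorted with cumulative weight:
  y=3 (Ashton, w=60) cum 60
  y=3 (Denby, w=80) cum 140  ← median
  y=7 (Brookfield, w=6) cum 146
  y=7 (Calder, w=60) cum 206
⇒ y* = 3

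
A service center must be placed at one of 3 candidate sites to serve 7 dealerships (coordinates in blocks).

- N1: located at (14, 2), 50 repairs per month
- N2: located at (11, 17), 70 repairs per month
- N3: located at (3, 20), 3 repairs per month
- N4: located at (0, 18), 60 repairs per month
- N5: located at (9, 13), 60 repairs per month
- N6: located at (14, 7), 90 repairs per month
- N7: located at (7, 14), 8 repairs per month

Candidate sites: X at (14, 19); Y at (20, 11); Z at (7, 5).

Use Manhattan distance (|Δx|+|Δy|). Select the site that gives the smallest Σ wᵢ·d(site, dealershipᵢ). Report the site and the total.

Total weighted distance at each candidate:
  X (14, 19): total = 3972
  Y (20, 11): total = 5306
  Z (7, 5): total = 4359
Minimum is at X with total 3972 blocks.

X, total 3972 blocks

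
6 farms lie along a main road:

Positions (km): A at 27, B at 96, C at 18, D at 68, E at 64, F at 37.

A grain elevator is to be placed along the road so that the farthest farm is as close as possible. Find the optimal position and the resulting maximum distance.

The 1-center on a line is the midpoint of the two extreme points: leftmost at 18, rightmost at 96.
Optimal location = (18 + 96)/2 = 57; maximum distance = (96 − 18)/2 = 39.

location 57, max distance 39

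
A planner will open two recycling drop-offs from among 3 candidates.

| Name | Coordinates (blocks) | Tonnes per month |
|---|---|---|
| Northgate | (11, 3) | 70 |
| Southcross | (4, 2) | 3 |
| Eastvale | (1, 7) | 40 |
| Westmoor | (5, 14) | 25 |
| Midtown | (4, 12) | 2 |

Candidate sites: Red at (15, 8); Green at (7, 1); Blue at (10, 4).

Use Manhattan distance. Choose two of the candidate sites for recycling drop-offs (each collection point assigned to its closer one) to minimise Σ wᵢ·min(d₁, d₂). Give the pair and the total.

Evaluate every pair (each demand assigned to the nearer of the two):
  {Green, Blue}: total = 1035
  {Red, Blue}: total = 1047
  {Red, Green}: total = 1315
Best pair: {Green, Blue} with total 1035.

{Green, Blue}, total 1035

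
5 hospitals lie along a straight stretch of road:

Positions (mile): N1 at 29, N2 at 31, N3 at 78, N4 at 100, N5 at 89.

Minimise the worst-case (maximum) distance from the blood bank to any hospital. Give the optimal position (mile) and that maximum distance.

The 1-center on a line is the midpoint of the two extreme points: leftmost at 29, rightmost at 100.
Optimal location = (29 + 100)/2 = 64.5; maximum distance = (100 − 29)/2 = 35.5.

location 64.5, max distance 35.5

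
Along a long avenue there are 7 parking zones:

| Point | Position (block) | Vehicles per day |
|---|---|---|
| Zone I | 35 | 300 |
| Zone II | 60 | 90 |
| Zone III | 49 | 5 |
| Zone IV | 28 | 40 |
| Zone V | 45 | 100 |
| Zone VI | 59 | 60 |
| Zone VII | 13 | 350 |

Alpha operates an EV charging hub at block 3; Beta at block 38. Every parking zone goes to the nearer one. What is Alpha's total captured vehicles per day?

The indifferent point is the midpoint (3+38)/2 = 20.5; parking zones left of it (closer to Alpha at 3) go to Alpha, those right go to Beta.
  Zone VII at 13 (w=350) → Alpha
  Zone IV at 28 (w=40) → Beta
  Zone I at 35 (w=300) → Beta
  Zone V at 45 (w=100) → Beta
  Zone III at 49 (w=5) → Beta
  Zone VI at 59 (w=60) → Beta
  Zone II at 60 (w=90) → Beta
Alpha captures 350; Beta captures 595.

350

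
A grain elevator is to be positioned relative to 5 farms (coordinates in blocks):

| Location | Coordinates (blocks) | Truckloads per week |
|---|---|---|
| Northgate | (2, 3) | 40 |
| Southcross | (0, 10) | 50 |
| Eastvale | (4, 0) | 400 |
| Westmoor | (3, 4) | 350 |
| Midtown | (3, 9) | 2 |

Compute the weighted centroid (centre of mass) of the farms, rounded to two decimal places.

(3.25, 2.42)

The minimiser of Σwᵢ‖p−pᵢ‖² is the weighted centroid p* = (Σwᵢpᵢ)/(Σwᵢ).
Σwᵢ = 842.
Σwᵢxᵢ = 40·2 + 50·0 + 400·4 + 350·3 + 2·3 = 2736.
Σwᵢyᵢ = 40·3 + 50·10 + 400·0 + 350·4 + 2·9 = 2038.
x* = 2736/842 = 3.25, y* = 2038/842 = 2.42.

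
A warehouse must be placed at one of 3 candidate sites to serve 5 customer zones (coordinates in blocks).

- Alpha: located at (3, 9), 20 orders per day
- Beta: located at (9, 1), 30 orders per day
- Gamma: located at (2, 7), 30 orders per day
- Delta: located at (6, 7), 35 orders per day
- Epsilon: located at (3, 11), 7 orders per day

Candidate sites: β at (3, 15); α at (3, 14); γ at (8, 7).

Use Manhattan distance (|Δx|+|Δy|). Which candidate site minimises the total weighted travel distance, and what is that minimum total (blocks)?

Total weighted distance at each candidate:
  β (3, 15): total = 1403
  α (3, 14): total = 1281
  γ (8, 7): total = 663
Minimum is at γ with total 663 blocks.

γ, total 663 blocks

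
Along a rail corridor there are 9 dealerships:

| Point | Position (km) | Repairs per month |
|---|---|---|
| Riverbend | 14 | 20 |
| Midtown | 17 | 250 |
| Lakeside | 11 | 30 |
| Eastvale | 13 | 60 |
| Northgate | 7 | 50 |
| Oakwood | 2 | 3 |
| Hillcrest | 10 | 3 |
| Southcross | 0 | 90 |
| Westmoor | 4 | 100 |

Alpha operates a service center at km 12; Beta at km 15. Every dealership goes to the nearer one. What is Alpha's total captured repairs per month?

The indifferent point is the midpoint (12+15)/2 = 13.5; dealerships left of it (closer to Alpha at 12) go to Alpha, those right go to Beta.
  Southcross at 0 (w=90) → Alpha
  Oakwood at 2 (w=3) → Alpha
  Westmoor at 4 (w=100) → Alpha
  Northgate at 7 (w=50) → Alpha
  Hillcrest at 10 (w=3) → Alpha
  Lakeside at 11 (w=30) → Alpha
  Eastvale at 13 (w=60) → Alpha
  Riverbend at 14 (w=20) → Beta
  Midtown at 17 (w=250) → Beta
Alpha captures 336; Beta captures 270.

336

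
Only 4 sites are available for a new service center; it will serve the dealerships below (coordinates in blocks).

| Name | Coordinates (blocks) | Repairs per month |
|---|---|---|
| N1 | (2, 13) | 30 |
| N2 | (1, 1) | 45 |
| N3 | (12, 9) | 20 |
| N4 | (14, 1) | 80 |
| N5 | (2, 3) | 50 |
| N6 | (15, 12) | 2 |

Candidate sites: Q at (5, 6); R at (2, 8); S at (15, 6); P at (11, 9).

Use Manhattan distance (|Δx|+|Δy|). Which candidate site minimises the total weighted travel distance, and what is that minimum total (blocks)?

Q, total 2357 blocks

Total weighted distance at each candidate:
  Q (5, 6): total = 2357
  R (2, 8): total = 2534
  S (15, 6): total = 2867
  P (11, 9): total = 2864
Minimum is at Q with total 2357 blocks.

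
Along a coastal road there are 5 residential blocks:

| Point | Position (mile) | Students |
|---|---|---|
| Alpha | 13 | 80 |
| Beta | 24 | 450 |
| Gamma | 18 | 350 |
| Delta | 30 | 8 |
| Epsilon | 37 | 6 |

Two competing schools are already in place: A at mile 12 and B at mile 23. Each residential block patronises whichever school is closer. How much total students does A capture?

80

The indifferent point is the midpoint (12+23)/2 = 17.5; residential blocks left of it (closer to A at 12) go to A, those right go to B.
  Alpha at 13 (w=80) → A
  Gamma at 18 (w=350) → B
  Beta at 24 (w=450) → B
  Delta at 30 (w=8) → B
  Epsilon at 37 (w=6) → B
A captures 80; B captures 814.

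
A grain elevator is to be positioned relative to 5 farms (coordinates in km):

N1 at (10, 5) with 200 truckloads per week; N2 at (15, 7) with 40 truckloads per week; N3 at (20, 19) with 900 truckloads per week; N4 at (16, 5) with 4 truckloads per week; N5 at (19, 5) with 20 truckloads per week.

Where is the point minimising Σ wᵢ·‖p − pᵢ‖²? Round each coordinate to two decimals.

(18.08, 15.89)

The minimiser of Σwᵢ‖p−pᵢ‖² is the weighted centroid p* = (Σwᵢpᵢ)/(Σwᵢ).
Σwᵢ = 1164.
Σwᵢxᵢ = 200·10 + 40·15 + 900·20 + 4·16 + 20·19 = 21044.
Σwᵢyᵢ = 200·5 + 40·7 + 900·19 + 4·5 + 20·5 = 18500.
x* = 21044/1164 = 18.08, y* = 18500/1164 = 15.89.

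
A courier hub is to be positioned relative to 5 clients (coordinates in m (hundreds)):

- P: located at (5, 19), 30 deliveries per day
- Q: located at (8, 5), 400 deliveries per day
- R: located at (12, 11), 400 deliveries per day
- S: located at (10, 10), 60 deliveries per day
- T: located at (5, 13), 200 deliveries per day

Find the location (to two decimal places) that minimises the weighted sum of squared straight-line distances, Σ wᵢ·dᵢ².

The minimiser of Σwᵢ‖p−pᵢ‖² is the weighted centroid p* = (Σwᵢpᵢ)/(Σwᵢ).
Σwᵢ = 1090.
Σwᵢxᵢ = 30·5 + 400·8 + 400·12 + 60·10 + 200·5 = 9750.
Σwᵢyᵢ = 30·19 + 400·5 + 400·11 + 60·10 + 200·13 = 10170.
x* = 9750/1090 = 8.94, y* = 10170/1090 = 9.33.

(8.94, 9.33)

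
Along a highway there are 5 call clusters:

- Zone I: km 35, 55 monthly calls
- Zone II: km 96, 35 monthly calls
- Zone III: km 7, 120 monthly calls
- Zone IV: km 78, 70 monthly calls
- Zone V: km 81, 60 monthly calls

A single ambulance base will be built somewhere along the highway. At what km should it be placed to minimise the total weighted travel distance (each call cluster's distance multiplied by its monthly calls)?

For a sum of weighted absolute distances on a line, the optimum is the weighted median (not the mean). Total weight W = 340; half-weight = 170.
Sort by position and accumulate weight:
  km 7 (Zone III, w=120) → cum 120
  km 35 (Zone I, w=55) → cum 175  ≥ 170 → median here
  km 78 (Zone IV, w=70) → cum 245
  km 81 (Zone V, w=60) → cum 305
  km 96 (Zone II, w=35) → cum 340
Optimal location: km 35.

x = 35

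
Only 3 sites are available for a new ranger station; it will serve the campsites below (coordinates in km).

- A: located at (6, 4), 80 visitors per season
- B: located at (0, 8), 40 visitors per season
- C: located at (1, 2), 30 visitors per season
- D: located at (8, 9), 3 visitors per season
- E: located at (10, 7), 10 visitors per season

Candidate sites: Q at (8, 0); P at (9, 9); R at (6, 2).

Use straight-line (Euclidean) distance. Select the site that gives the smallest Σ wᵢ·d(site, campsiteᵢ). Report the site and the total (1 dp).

R, total 735.3 km

Total weighted distance at each candidate:
  Q (8, 0): total = 1128.5
  P (9, 9): total = 1173.0
  R (6, 2): total = 735.3
Minimum is at R with total 735.3 km.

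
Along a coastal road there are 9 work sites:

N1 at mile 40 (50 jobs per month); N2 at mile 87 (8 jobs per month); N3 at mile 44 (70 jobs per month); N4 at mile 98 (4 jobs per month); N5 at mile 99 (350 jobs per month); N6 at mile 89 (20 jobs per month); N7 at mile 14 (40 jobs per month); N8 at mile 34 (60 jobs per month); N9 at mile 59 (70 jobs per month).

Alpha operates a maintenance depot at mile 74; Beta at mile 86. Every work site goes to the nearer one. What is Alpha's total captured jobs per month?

290

The indifferent point is the midpoint (74+86)/2 = 80; work sites left of it (closer to Alpha at 74) go to Alpha, those right go to Beta.
  N7 at 14 (w=40) → Alpha
  N8 at 34 (w=60) → Alpha
  N1 at 40 (w=50) → Alpha
  N3 at 44 (w=70) → Alpha
  N9 at 59 (w=70) → Alpha
  N2 at 87 (w=8) → Beta
  N6 at 89 (w=20) → Beta
  N4 at 98 (w=4) → Beta
  N5 at 99 (w=350) → Beta
Alpha captures 290; Beta captures 382.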